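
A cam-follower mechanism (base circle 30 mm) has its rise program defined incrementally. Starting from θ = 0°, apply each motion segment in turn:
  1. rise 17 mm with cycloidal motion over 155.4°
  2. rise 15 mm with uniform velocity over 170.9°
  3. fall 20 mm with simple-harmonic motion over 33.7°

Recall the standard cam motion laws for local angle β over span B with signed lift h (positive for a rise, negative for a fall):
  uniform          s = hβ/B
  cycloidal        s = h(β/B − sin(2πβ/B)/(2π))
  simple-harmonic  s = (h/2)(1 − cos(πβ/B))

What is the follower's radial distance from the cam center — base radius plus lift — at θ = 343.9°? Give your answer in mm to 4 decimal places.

seg 1 [0°–155.4°] cycloidal, h=17: full span → s += 17 → s = 17.0000
seg 2 [155.4°–326.3°] uniform, h=15: full span → s += 15 → s = 32.0000
seg 3 [326.3°–360°] simple-harmonic, h=-20: θ=343.9° here. β=17.6, B=33.7. -20/2·(1 − cos(π·0.5223)) = -10.6986 → s = 21.3014
radial distance = base radius + s = 30 + 21.3014 = 51.3014

51.3014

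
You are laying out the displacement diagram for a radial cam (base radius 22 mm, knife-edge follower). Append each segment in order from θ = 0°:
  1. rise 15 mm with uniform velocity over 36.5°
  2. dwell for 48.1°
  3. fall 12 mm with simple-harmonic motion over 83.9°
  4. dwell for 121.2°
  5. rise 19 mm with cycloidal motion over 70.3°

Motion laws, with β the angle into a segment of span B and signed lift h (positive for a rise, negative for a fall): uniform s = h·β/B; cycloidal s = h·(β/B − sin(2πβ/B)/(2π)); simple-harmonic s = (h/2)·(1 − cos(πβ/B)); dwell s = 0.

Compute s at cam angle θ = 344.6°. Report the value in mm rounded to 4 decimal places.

seg 1 [0°–36.5°] uniform, h=15: full span → s += 15 → s = 15.0000
seg 2 [36.5°–84.6°] dwell: s stays 15.0000
seg 3 [84.6°–168.5°] simple-harmonic, h=-12: full span → s += -12 → s = 3.0000
seg 4 [168.5°–289.7°] dwell: s stays 3.0000
seg 5 [289.7°–360°] cycloidal, h=19: θ=344.6° here. β=54.9, B=70.3. 19·(0.7809 − sin(2π·0.7809)/(2π)) = 17.8048 → s = 20.8048

20.8048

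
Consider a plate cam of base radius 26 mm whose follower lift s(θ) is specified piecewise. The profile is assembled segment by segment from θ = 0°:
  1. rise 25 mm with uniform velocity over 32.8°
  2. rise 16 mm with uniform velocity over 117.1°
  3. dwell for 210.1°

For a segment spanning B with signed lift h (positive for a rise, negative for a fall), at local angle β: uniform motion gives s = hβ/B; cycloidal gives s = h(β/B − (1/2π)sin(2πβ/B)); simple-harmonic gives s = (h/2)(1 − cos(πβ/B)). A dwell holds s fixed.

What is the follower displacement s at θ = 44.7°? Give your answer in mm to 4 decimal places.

seg 1 [0°–32.8°] uniform, h=25: full span → s += 25 → s = 25.0000
seg 2 [32.8°–149.9°] uniform, h=16: θ=44.7° here. β=11.9, B=117.1. 16·11.9/117.1 = 1.6260 → s = 26.6260

26.6260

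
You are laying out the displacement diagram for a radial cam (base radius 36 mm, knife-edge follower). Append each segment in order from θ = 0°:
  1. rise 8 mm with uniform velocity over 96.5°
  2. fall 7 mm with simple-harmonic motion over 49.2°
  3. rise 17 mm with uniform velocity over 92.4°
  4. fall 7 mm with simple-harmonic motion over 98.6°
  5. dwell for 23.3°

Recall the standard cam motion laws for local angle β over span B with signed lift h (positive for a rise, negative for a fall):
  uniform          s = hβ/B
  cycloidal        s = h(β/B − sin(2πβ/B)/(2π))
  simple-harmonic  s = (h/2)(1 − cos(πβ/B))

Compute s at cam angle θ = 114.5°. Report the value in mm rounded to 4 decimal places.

seg 1 [0°–96.5°] uniform, h=8: full span → s += 8 → s = 8.0000
seg 2 [96.5°–145.7°] simple-harmonic, h=-7: θ=114.5° here. β=18, B=49.2. -7/2·(1 − cos(π·0.3659)) = -2.0683 → s = 5.9317

5.9317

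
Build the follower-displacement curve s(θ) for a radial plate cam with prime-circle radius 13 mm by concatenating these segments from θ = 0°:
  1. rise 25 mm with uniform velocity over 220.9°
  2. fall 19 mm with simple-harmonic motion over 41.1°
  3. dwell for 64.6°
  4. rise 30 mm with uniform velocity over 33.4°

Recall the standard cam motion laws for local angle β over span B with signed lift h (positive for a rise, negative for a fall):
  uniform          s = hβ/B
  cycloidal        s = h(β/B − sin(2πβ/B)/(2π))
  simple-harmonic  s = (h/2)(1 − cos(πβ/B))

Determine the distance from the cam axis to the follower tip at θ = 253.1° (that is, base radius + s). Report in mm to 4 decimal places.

seg 1 [0°–220.9°] uniform, h=25: full span → s += 25 → s = 25.0000
seg 2 [220.9°–262°] simple-harmonic, h=-19: θ=253.1° here. β=32.2, B=41.1. -19/2·(1 − cos(π·0.7835)) = -16.8852 → s = 8.1148
radial distance = base radius + s = 13 + 8.1148 = 21.1148

21.1148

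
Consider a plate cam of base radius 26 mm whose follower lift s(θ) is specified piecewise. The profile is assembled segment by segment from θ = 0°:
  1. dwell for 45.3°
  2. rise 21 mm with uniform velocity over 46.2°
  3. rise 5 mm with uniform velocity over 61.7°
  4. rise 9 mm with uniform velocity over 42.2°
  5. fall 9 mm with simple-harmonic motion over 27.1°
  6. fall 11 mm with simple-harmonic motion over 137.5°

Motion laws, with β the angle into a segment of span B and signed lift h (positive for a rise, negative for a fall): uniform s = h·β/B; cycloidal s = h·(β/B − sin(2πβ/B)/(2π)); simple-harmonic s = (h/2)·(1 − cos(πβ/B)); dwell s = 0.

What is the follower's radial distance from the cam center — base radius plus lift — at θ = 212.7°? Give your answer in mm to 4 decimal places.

seg 1 [0°–45.3°] dwell: s stays 0.0000
seg 2 [45.3°–91.5°] uniform, h=21: full span → s += 21 → s = 21.0000
seg 3 [91.5°–153.2°] uniform, h=5: full span → s += 5 → s = 26.0000
seg 4 [153.2°–195.4°] uniform, h=9: full span → s += 9 → s = 35.0000
seg 5 [195.4°–222.5°] simple-harmonic, h=-9: θ=212.7° here. β=17.3, B=27.1. -9/2·(1 − cos(π·0.6384)) = -6.3952 → s = 28.6048
radial distance = base radius + s = 26 + 28.6048 = 54.6048

54.6048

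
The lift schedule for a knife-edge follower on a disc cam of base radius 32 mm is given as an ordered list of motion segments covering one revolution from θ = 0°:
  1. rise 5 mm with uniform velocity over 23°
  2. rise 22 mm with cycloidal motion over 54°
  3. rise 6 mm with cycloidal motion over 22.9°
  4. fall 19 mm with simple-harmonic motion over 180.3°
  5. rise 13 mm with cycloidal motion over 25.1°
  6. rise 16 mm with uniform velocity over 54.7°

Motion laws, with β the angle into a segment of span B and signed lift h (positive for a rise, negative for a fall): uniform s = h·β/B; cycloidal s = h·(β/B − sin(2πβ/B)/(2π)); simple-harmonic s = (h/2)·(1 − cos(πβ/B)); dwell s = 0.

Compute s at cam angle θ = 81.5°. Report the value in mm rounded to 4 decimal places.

seg 1 [0°–23°] uniform, h=5: full span → s += 5 → s = 5.0000
seg 2 [23°–77°] cycloidal, h=22: full span → s += 22 → s = 27.0000
seg 3 [77°–99.9°] cycloidal, h=6: θ=81.5° here. β=4.5, B=22.9. 6·(0.1965 − sin(2π·0.1965)/(2π)) = 0.2775 → s = 27.2775

27.2775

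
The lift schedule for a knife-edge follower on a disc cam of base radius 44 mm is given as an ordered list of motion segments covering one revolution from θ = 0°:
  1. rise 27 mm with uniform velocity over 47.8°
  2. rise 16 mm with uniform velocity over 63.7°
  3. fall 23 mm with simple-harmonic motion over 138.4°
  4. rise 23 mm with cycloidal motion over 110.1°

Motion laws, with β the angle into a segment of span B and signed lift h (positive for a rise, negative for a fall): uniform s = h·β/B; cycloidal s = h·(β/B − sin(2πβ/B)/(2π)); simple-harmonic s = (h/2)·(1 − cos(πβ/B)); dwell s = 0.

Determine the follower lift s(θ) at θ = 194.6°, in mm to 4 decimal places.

seg 1 [0°–47.8°] uniform, h=27: full span → s += 27 → s = 27.0000
seg 2 [47.8°–111.5°] uniform, h=16: full span → s += 16 → s = 43.0000
seg 3 [111.5°–249.9°] simple-harmonic, h=-23: θ=194.6° here. β=83.1, B=138.4. -23/2·(1 − cos(π·0.6004)) = -15.0686 → s = 27.9314

27.9314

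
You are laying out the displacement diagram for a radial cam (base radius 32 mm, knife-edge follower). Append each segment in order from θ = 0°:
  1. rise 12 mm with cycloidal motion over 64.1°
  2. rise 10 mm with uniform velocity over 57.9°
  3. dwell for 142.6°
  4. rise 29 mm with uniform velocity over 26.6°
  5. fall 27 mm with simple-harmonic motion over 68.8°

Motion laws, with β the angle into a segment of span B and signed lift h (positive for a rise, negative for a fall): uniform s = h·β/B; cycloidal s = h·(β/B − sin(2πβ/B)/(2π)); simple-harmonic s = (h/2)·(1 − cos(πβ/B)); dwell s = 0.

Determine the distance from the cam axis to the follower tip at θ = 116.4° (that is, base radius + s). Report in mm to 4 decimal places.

seg 1 [0°–64.1°] cycloidal, h=12: full span → s += 12 → s = 12.0000
seg 2 [64.1°–122°] uniform, h=10: θ=116.4° here. β=52.3, B=57.9. 10·52.3/57.9 = 9.0328 → s = 21.0328
radial distance = base radius + s = 32 + 21.0328 = 53.0328

53.0328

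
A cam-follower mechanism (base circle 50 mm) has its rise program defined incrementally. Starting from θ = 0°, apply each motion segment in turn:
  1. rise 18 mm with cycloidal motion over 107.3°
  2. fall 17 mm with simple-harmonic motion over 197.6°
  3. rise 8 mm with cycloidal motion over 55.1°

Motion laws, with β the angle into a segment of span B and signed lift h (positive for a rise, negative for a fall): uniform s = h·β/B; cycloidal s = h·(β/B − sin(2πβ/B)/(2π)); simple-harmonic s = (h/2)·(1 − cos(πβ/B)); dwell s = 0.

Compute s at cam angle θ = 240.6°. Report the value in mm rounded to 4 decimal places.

seg 1 [0°–107.3°] cycloidal, h=18: full span → s += 18 → s = 18.0000
seg 2 [107.3°–304.9°] simple-harmonic, h=-17: θ=240.6° here. β=133.3, B=197.6. -17/2·(1 − cos(π·0.6746)) = -12.9320 → s = 5.0680

5.0680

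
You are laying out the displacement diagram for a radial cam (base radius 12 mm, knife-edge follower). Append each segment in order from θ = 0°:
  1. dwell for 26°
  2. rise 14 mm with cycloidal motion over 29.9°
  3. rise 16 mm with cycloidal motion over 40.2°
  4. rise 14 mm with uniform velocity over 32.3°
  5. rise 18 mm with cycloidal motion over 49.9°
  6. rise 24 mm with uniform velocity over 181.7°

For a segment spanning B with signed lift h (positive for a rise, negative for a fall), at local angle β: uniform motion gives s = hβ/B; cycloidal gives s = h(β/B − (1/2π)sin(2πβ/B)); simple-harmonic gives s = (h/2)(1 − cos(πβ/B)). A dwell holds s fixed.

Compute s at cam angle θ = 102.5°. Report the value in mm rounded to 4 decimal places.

seg 1 [0°–26°] dwell: s stays 0.0000
seg 2 [26°–55.9°] cycloidal, h=14: full span → s += 14 → s = 14.0000
seg 3 [55.9°–96.1°] cycloidal, h=16: full span → s += 16 → s = 30.0000
seg 4 [96.1°–128.4°] uniform, h=14: θ=102.5° here. β=6.4, B=32.3. 14·6.4/32.3 = 2.7740 → s = 32.7740

32.7740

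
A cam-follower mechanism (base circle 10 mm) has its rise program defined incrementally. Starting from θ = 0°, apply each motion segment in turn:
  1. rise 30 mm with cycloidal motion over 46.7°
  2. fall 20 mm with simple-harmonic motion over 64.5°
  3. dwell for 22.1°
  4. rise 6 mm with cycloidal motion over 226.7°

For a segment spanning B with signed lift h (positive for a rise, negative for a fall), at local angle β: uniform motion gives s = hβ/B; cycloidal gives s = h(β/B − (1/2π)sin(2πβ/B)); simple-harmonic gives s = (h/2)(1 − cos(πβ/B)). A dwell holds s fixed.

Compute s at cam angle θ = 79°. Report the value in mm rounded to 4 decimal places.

seg 1 [0°–46.7°] cycloidal, h=30: full span → s += 30 → s = 30.0000
seg 2 [46.7°–111.2°] simple-harmonic, h=-20: θ=79° here. β=32.3, B=64.5. -20/2·(1 − cos(π·0.5008)) = -10.0244 → s = 19.9756

19.9756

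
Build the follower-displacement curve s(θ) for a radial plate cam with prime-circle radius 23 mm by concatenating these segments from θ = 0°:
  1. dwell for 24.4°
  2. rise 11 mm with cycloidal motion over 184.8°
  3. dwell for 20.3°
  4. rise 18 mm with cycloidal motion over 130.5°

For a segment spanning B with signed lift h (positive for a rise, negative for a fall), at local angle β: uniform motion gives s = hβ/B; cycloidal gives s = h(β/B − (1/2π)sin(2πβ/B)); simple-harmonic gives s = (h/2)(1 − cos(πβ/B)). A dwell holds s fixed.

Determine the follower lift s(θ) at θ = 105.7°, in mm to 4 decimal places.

seg 1 [0°–24.4°] dwell: s stays 0.0000
seg 2 [24.4°–209.2°] cycloidal, h=11: θ=105.7° here. β=81.3, B=184.8. 11·(0.4399 − sin(2π·0.4399)/(2π)) = 4.1941 → s = 4.1941

4.1941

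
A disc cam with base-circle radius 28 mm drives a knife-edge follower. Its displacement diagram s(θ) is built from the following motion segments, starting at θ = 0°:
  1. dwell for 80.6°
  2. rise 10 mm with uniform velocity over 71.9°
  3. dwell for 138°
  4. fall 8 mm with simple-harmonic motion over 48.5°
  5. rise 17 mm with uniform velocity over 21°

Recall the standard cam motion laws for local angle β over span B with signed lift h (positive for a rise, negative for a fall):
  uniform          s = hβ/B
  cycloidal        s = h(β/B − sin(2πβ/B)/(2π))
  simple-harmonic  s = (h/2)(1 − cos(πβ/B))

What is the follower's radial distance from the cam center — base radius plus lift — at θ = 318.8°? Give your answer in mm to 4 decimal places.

seg 1 [0°–80.6°] dwell: s stays 0.0000
seg 2 [80.6°–152.5°] uniform, h=10: full span → s += 10 → s = 10.0000
seg 3 [152.5°–290.5°] dwell: s stays 10.0000
seg 4 [290.5°–339°] simple-harmonic, h=-8: θ=318.8° here. β=28.3, B=48.5. -8/2·(1 − cos(π·0.5835)) = -5.0374 → s = 4.9626
radial distance = base radius + s = 28 + 4.9626 = 32.9626

32.9626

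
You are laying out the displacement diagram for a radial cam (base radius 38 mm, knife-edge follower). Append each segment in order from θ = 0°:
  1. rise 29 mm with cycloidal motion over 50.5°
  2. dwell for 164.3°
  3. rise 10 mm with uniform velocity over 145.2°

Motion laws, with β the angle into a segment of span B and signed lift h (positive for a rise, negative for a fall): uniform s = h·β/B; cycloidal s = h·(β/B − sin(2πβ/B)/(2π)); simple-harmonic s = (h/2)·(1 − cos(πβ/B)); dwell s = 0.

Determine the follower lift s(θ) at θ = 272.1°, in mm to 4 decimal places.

seg 1 [0°–50.5°] cycloidal, h=29: full span → s += 29 → s = 29.0000
seg 2 [50.5°–214.8°] dwell: s stays 29.0000
seg 3 [214.8°–360°] uniform, h=10: θ=272.1° here. β=57.3, B=145.2. 10·57.3/145.2 = 3.9463 → s = 32.9463

32.9463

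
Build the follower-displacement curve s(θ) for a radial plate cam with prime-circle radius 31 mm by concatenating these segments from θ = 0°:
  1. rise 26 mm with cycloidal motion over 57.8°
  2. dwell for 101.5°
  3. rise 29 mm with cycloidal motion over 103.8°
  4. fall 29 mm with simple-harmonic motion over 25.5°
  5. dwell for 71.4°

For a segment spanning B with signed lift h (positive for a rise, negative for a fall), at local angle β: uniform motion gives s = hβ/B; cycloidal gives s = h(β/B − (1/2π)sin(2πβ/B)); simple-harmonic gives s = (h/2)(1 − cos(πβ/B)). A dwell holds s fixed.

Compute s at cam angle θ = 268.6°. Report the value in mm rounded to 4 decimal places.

seg 1 [0°–57.8°] cycloidal, h=26: full span → s += 26 → s = 26.0000
seg 2 [57.8°–159.3°] dwell: s stays 26.0000
seg 3 [159.3°–263.1°] cycloidal, h=29: full span → s += 29 → s = 55.0000
seg 4 [263.1°–288.6°] simple-harmonic, h=-29: θ=268.6° here. β=5.5, B=25.5. -29/2·(1 − cos(π·0.2157)) = -3.2033 → s = 51.7967

51.7967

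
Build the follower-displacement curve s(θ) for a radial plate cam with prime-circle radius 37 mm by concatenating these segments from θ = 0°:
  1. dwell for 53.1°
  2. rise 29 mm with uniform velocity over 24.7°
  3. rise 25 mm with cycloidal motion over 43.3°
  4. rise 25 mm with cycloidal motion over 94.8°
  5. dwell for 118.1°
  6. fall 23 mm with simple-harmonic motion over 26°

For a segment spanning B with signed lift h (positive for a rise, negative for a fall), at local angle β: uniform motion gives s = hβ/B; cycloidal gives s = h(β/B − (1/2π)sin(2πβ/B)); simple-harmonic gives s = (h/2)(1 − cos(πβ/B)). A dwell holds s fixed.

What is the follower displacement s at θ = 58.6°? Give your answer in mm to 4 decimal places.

seg 1 [0°–53.1°] dwell: s stays 0.0000
seg 2 [53.1°–77.8°] uniform, h=29: θ=58.6° here. β=5.5, B=24.7. 29·5.5/24.7 = 6.4575 → s = 6.4575

6.4575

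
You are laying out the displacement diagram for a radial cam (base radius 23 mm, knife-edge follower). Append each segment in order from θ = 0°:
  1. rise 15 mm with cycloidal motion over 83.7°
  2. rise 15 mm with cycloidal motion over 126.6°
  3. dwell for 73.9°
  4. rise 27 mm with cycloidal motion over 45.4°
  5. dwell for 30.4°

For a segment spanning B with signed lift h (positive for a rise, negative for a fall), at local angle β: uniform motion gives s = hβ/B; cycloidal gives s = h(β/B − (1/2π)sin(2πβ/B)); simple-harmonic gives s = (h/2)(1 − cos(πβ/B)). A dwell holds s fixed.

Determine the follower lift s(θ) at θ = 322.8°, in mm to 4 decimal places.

seg 1 [0°–83.7°] cycloidal, h=15: full span → s += 15 → s = 15.0000
seg 2 [83.7°–210.3°] cycloidal, h=15: full span → s += 15 → s = 30.0000
seg 3 [210.3°–284.2°] dwell: s stays 30.0000
seg 4 [284.2°–329.6°] cycloidal, h=27: θ=322.8° here. β=38.6, B=45.4. 27·(0.8502 − sin(2π·0.8502)/(2π)) = 26.4289 → s = 56.4289

56.4289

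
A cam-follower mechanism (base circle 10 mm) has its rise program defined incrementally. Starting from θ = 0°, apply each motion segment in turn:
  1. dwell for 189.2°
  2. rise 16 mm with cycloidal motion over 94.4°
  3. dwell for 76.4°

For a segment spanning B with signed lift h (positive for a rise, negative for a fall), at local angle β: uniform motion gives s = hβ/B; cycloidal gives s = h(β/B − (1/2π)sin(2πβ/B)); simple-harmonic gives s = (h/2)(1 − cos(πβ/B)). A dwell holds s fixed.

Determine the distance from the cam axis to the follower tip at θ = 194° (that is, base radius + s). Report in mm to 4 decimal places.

seg 1 [0°–189.2°] dwell: s stays 0.0000
seg 2 [189.2°–283.6°] cycloidal, h=16: θ=194° here. β=4.8, B=94.4. 16·(0.0508 − sin(2π·0.0508)/(2π)) = 0.0138 → s = 0.0138
radial distance = base radius + s = 10 + 0.0138 = 10.0138

10.0138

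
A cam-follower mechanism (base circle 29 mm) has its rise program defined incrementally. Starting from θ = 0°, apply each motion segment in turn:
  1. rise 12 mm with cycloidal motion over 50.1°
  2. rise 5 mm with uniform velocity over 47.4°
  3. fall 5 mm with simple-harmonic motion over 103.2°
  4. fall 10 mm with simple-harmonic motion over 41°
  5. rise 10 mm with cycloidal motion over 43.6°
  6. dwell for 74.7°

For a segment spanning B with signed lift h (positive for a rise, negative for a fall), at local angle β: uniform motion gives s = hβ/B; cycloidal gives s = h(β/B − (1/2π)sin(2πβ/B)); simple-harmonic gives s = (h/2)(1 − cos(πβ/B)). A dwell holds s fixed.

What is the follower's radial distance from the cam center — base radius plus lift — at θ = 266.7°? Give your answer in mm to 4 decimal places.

seg 1 [0°–50.1°] cycloidal, h=12: full span → s += 12 → s = 12.0000
seg 2 [50.1°–97.5°] uniform, h=5: full span → s += 5 → s = 17.0000
seg 3 [97.5°–200.7°] simple-harmonic, h=-5: full span → s += -5 → s = 12.0000
seg 4 [200.7°–241.7°] simple-harmonic, h=-10: full span → s += -10 → s = 2.0000
seg 5 [241.7°–285.3°] cycloidal, h=10: θ=266.7° here. β=25, B=43.6. 10·(0.5734 − sin(2π·0.5734)/(2π)) = 6.4422 → s = 8.4422
radial distance = base radius + s = 29 + 8.4422 = 37.4422

37.4422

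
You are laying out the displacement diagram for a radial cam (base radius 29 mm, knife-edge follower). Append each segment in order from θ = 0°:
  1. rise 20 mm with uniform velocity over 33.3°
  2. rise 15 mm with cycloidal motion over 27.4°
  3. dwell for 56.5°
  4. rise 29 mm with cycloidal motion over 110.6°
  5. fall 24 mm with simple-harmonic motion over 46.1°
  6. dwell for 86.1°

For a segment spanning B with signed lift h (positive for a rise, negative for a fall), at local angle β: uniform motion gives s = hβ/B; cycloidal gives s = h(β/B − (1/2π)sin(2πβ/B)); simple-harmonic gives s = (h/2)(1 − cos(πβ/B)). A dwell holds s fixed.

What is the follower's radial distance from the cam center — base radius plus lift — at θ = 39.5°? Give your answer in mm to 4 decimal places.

seg 1 [0°–33.3°] uniform, h=20: full span → s += 20 → s = 20.0000
seg 2 [33.3°–60.7°] cycloidal, h=15: θ=39.5° here. β=6.2, B=27.4. 15·(0.2263 − sin(2π·0.2263)/(2π)) = 1.0333 → s = 21.0333
radial distance = base radius + s = 29 + 21.0333 = 50.0333

50.0333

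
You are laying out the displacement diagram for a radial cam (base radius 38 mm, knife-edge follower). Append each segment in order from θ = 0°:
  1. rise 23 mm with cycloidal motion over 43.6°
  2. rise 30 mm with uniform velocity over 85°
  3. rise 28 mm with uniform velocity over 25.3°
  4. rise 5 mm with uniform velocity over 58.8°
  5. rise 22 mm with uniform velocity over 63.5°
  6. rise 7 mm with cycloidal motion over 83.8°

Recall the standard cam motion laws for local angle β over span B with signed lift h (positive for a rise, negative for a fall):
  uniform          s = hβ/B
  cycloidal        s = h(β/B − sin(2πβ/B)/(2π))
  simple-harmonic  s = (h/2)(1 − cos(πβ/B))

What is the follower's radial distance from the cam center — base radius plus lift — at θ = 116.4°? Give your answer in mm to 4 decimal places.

seg 1 [0°–43.6°] cycloidal, h=23: full span → s += 23 → s = 23.0000
seg 2 [43.6°–128.6°] uniform, h=30: θ=116.4° here. β=72.8, B=85. 30·72.8/85 = 25.6941 → s = 48.6941
radial distance = base radius + s = 38 + 48.6941 = 86.6941

86.6941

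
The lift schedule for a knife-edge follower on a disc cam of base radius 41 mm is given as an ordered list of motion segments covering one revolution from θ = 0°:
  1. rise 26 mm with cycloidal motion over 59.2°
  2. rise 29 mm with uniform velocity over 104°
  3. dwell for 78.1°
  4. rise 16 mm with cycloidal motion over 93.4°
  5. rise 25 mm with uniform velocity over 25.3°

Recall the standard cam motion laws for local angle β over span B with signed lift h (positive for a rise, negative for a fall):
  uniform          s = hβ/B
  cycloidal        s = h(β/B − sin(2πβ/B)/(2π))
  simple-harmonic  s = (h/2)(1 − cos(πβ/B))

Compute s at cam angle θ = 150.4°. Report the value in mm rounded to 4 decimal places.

seg 1 [0°–59.2°] cycloidal, h=26: full span → s += 26 → s = 26.0000
seg 2 [59.2°–163.2°] uniform, h=29: θ=150.4° here. β=91.2, B=104. 29·91.2/104 = 25.4308 → s = 51.4308

51.4308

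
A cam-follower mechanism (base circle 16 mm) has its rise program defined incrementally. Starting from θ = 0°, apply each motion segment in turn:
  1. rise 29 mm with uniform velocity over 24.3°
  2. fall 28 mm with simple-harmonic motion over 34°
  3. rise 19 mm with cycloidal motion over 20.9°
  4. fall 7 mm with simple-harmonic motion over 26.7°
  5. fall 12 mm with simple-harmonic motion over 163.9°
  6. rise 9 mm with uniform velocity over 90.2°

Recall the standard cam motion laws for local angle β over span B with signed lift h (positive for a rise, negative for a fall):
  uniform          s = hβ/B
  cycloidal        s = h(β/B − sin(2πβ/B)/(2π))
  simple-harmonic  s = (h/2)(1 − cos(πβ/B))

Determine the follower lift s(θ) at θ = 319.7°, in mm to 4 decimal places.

seg 1 [0°–24.3°] uniform, h=29: full span → s += 29 → s = 29.0000
seg 2 [24.3°–58.3°] simple-harmonic, h=-28: full span → s += -28 → s = 1.0000
seg 3 [58.3°–79.2°] cycloidal, h=19: full span → s += 19 → s = 20.0000
seg 4 [79.2°–105.9°] simple-harmonic, h=-7: full span → s += -7 → s = 13.0000
seg 5 [105.9°–269.8°] simple-harmonic, h=-12: full span → s += -12 → s = 1.0000
seg 6 [269.8°–360°] uniform, h=9: θ=319.7° here. β=49.9, B=90.2. 9·49.9/90.2 = 4.9789 → s = 5.9789

5.9789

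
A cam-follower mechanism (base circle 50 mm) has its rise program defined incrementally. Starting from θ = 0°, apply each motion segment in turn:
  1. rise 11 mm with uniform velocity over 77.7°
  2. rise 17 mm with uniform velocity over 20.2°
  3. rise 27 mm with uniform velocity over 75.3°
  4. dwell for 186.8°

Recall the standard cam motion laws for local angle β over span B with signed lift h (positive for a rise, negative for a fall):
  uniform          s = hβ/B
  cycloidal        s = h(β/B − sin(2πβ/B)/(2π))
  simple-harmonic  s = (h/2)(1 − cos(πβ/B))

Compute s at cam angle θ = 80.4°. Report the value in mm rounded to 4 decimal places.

seg 1 [0°–77.7°] uniform, h=11: full span → s += 11 → s = 11.0000
seg 2 [77.7°–97.9°] uniform, h=17: θ=80.4° here. β=2.7, B=20.2. 17·2.7/20.2 = 2.2723 → s = 13.2723

13.2723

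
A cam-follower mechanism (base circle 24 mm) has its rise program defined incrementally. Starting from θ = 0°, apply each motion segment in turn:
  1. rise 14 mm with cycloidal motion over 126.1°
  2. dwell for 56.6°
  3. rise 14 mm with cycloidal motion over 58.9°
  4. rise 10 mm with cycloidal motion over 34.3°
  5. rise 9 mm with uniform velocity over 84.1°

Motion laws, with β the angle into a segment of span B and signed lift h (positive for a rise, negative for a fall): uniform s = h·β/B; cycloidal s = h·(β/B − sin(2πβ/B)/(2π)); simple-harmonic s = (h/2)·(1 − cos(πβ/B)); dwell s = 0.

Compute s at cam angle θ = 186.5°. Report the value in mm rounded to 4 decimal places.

seg 1 [0°–126.1°] cycloidal, h=14: full span → s += 14 → s = 14.0000
seg 2 [126.1°–182.7°] dwell: s stays 14.0000
seg 3 [182.7°–241.6°] cycloidal, h=14: θ=186.5° here. β=3.8, B=58.9. 14·(0.0645 − sin(2π·0.0645)/(2π)) = 0.0245 → s = 14.0245

14.0245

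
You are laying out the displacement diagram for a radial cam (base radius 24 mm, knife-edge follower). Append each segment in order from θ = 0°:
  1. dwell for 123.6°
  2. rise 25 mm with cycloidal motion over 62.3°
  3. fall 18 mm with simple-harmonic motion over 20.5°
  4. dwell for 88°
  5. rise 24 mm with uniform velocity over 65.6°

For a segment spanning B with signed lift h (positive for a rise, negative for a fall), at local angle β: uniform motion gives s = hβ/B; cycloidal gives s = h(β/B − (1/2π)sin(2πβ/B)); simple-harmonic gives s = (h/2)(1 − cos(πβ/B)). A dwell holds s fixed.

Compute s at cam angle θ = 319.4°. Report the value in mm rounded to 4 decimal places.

seg 1 [0°–123.6°] dwell: s stays 0.0000
seg 2 [123.6°–185.9°] cycloidal, h=25: full span → s += 25 → s = 25.0000
seg 3 [185.9°–206.4°] simple-harmonic, h=-18: full span → s += -18 → s = 7.0000
seg 4 [206.4°–294.4°] dwell: s stays 7.0000
seg 5 [294.4°–360°] uniform, h=24: θ=319.4° here. β=25, B=65.6. 24·25/65.6 = 9.1463 → s = 16.1463

16.1463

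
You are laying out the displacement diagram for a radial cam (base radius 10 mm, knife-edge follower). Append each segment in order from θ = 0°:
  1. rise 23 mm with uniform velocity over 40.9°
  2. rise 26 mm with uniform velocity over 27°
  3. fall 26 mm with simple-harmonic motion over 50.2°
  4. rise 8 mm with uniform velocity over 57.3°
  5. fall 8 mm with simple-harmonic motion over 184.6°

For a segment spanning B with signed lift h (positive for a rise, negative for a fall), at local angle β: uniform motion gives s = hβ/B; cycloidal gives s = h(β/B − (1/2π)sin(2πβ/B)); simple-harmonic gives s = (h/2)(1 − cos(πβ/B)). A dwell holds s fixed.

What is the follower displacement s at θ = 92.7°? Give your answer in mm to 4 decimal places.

seg 1 [0°–40.9°] uniform, h=23: full span → s += 23 → s = 23.0000
seg 2 [40.9°–67.9°] uniform, h=26: full span → s += 26 → s = 49.0000
seg 3 [67.9°–118.1°] simple-harmonic, h=-26: θ=92.7° here. β=24.8, B=50.2. -26/2·(1 − cos(π·0.4940)) = -12.7559 → s = 36.2441

36.2441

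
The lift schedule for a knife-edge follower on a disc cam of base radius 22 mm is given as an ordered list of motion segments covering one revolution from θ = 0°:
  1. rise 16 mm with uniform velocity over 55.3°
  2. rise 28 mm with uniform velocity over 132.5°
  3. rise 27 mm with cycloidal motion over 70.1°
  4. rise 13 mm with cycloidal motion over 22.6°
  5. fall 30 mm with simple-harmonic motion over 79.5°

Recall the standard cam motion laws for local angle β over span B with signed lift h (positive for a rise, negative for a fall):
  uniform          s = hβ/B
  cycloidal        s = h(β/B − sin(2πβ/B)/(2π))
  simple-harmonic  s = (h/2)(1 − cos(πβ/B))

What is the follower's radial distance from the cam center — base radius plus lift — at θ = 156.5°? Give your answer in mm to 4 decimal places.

seg 1 [0°–55.3°] uniform, h=16: full span → s += 16 → s = 16.0000
seg 2 [55.3°–187.8°] uniform, h=28: θ=156.5° here. β=101.2, B=132.5. 28·101.2/132.5 = 21.3857 → s = 37.3857
radial distance = base radius + s = 22 + 37.3857 = 59.3857

59.3857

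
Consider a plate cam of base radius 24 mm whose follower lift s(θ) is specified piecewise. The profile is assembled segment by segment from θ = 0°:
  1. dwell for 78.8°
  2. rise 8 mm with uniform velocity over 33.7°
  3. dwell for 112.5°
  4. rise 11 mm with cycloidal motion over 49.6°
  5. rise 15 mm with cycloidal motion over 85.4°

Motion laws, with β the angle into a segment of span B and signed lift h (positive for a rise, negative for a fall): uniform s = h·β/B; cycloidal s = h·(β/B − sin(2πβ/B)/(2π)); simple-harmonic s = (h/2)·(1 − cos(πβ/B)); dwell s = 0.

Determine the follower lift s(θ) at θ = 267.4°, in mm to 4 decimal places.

seg 1 [0°–78.8°] dwell: s stays 0.0000
seg 2 [78.8°–112.5°] uniform, h=8: full span → s += 8 → s = 8.0000
seg 3 [112.5°–225°] dwell: s stays 8.0000
seg 4 [225°–274.6°] cycloidal, h=11: θ=267.4° here. β=42.4, B=49.6. 11·(0.8548 − sin(2π·0.8548)/(2π)) = 10.7876 → s = 18.7876

18.7876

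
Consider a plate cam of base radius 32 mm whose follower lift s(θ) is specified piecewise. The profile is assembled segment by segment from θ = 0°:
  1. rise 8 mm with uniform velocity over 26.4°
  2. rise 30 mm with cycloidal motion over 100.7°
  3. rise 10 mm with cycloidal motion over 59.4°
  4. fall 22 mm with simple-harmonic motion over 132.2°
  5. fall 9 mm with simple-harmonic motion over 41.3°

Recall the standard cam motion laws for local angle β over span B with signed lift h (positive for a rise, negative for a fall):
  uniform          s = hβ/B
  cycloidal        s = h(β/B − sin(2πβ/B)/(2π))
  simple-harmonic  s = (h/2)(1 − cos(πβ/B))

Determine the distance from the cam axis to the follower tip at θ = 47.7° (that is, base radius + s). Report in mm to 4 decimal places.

seg 1 [0°–26.4°] uniform, h=8: full span → s += 8 → s = 8.0000
seg 2 [26.4°–127.1°] cycloidal, h=30: θ=47.7° here. β=21.3, B=100.7. 30·(0.2115 − sin(2π·0.2115)/(2π)) = 1.7098 → s = 9.7098
radial distance = base radius + s = 32 + 9.7098 = 41.7098

41.7098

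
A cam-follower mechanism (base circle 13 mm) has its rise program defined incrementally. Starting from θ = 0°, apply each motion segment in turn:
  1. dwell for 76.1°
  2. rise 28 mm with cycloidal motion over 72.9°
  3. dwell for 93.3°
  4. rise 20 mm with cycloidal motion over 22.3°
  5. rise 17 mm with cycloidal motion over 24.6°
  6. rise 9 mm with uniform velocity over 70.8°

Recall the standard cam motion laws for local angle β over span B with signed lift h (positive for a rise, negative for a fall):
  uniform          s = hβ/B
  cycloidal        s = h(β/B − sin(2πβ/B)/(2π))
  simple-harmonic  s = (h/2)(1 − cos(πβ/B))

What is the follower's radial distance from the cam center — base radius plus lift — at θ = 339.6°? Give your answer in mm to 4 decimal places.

seg 1 [0°–76.1°] dwell: s stays 0.0000
seg 2 [76.1°–149°] cycloidal, h=28: full span → s += 28 → s = 28.0000
seg 3 [149°–242.3°] dwell: s stays 28.0000
seg 4 [242.3°–264.6°] cycloidal, h=20: full span → s += 20 → s = 48.0000
seg 5 [264.6°–289.2°] cycloidal, h=17: full span → s += 17 → s = 65.0000
seg 6 [289.2°–360°] uniform, h=9: θ=339.6° here. β=50.4, B=70.8. 9·50.4/70.8 = 6.4068 → s = 71.4068
radial distance = base radius + s = 13 + 71.4068 = 84.4068

84.4068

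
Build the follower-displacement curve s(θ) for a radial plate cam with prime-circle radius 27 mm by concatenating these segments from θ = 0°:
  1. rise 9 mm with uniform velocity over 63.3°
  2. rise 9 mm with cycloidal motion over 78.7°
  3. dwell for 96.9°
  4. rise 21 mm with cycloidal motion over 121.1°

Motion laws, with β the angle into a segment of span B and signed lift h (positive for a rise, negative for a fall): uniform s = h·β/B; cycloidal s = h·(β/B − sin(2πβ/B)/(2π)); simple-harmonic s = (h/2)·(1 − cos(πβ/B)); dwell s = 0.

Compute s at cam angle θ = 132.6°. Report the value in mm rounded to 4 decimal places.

seg 1 [0°–63.3°] uniform, h=9: full span → s += 9 → s = 9.0000
seg 2 [63.3°–142°] cycloidal, h=9: θ=132.6° here. β=69.3, B=78.7. 9·(0.8806 − sin(2π·0.8806)/(2π)) = 8.9019 → s = 17.9019

17.9019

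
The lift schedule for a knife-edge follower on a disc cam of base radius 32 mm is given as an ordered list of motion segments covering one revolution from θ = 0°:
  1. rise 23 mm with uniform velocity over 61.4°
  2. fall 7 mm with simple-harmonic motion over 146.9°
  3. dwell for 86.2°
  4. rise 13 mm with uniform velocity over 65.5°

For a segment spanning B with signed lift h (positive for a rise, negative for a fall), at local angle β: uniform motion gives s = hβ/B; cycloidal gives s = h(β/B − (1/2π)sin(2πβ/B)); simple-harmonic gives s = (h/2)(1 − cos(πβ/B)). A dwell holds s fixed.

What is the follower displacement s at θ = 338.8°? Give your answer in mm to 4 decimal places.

seg 1 [0°–61.4°] uniform, h=23: full span → s += 23 → s = 23.0000
seg 2 [61.4°–208.3°] simple-harmonic, h=-7: full span → s += -7 → s = 16.0000
seg 3 [208.3°–294.5°] dwell: s stays 16.0000
seg 4 [294.5°–360°] uniform, h=13: θ=338.8° here. β=44.3, B=65.5. 13·44.3/65.5 = 8.7924 → s = 24.7924

24.7924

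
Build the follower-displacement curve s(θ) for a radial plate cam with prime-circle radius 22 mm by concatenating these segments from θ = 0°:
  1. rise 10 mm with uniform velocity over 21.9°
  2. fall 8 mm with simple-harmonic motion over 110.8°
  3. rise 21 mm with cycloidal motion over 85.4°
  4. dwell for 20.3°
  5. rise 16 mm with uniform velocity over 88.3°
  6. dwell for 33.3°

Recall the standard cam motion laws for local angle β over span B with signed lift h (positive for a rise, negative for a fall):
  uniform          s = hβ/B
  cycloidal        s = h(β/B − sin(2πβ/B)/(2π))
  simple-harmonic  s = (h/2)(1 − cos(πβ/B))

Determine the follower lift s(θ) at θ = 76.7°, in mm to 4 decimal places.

seg 1 [0°–21.9°] uniform, h=10: full span → s += 10 → s = 10.0000
seg 2 [21.9°–132.7°] simple-harmonic, h=-8: θ=76.7° here. β=54.8, B=110.8. -8/2·(1 − cos(π·0.4946)) = -3.9320 → s = 6.0680

6.0680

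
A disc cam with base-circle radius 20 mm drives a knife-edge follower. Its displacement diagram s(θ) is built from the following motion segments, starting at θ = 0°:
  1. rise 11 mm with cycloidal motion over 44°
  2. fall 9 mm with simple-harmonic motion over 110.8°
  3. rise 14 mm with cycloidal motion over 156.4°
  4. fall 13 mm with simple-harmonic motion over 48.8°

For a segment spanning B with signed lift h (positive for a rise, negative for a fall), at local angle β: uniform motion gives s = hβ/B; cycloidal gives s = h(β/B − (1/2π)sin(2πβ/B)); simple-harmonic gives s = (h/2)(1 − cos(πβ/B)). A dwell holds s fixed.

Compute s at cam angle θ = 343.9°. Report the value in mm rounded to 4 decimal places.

seg 1 [0°–44°] cycloidal, h=11: full span → s += 11 → s = 11.0000
seg 2 [44°–154.8°] simple-harmonic, h=-9: full span → s += -9 → s = 2.0000
seg 3 [154.8°–311.2°] cycloidal, h=14: full span → s += 14 → s = 16.0000
seg 4 [311.2°–360°] simple-harmonic, h=-13: θ=343.9° here. β=32.7, B=48.8. -13/2·(1 − cos(π·0.6701)) = -9.8102 → s = 6.1898

6.1898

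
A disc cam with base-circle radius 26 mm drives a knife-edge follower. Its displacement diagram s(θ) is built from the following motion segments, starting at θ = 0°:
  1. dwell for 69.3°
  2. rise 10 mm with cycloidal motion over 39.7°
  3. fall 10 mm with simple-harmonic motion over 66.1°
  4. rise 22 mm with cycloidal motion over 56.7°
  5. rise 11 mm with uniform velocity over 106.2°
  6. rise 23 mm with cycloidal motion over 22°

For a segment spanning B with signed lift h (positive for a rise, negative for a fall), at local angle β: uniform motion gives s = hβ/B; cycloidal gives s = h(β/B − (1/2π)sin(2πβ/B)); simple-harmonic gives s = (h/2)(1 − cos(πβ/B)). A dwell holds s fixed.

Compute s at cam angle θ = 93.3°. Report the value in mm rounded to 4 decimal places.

seg 1 [0°–69.3°] dwell: s stays 0.0000
seg 2 [69.3°–109°] cycloidal, h=10: θ=93.3° here. β=24, B=39.7. 10·(0.6045 − sin(2π·0.6045)/(2π)) = 7.0171 → s = 7.0171

7.0171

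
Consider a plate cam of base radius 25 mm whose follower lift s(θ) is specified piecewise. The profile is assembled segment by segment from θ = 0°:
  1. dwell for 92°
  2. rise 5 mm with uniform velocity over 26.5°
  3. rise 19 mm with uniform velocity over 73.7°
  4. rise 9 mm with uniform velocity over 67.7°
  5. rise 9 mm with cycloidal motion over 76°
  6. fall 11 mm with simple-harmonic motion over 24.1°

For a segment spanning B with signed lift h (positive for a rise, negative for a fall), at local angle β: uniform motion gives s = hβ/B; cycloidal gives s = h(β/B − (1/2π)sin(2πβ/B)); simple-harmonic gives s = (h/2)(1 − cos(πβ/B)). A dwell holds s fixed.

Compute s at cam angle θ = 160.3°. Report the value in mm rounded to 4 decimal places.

seg 1 [0°–92°] dwell: s stays 0.0000
seg 2 [92°–118.5°] uniform, h=5: full span → s += 5 → s = 5.0000
seg 3 [118.5°–192.2°] uniform, h=19: θ=160.3° here. β=41.8, B=73.7. 19·41.8/73.7 = 10.7761 → s = 15.7761

15.7761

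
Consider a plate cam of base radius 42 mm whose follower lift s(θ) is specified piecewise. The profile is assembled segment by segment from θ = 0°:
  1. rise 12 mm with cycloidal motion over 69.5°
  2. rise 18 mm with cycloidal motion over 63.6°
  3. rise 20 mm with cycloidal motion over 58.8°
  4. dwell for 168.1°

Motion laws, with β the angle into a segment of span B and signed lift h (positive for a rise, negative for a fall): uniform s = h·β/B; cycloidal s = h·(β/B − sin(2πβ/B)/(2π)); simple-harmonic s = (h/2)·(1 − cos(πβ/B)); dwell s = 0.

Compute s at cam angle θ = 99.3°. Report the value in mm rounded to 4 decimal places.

seg 1 [0°–69.5°] cycloidal, h=12: full span → s += 12 → s = 12.0000
seg 2 [69.5°–133.1°] cycloidal, h=18: θ=99.3° here. β=29.8, B=63.6. 18·(0.4686 − sin(2π·0.4686)/(2π)) = 7.8716 → s = 19.8716

19.8716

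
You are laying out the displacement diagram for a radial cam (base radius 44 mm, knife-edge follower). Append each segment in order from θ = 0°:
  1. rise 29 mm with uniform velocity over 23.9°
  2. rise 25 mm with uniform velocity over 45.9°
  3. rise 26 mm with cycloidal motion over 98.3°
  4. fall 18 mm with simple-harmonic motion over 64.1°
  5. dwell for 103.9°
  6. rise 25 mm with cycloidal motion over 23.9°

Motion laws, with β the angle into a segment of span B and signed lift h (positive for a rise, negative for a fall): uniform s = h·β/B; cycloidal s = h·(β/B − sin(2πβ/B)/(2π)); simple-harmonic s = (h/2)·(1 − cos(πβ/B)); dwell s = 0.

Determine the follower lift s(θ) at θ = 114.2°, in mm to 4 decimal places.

seg 1 [0°–23.9°] uniform, h=29: full span → s += 29 → s = 29.0000
seg 2 [23.9°–69.8°] uniform, h=25: full span → s += 25 → s = 54.0000
seg 3 [69.8°–168.1°] cycloidal, h=26: θ=114.2° here. β=44.4, B=98.3. 26·(0.4517 − sin(2π·0.4517)/(2π)) = 10.5065 → s = 64.5065

64.5065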